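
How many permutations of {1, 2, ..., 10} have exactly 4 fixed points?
Choose the 4 fixed points C(10,4) = 210, derange the rest: !6 = Σ_{j=0}^{6} (-1)^j·6!/j! = 720 - 720 + 360 - 120 + 30 - 6 + 1 = 265. Product = 210 × 265 = 55650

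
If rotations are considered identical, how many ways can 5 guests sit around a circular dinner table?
Circular: fix one position, arrange the rest. (5-1)! = 24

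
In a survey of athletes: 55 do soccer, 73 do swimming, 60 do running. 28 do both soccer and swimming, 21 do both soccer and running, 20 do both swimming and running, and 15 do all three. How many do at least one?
|A∪B∪C| = 55+73+60-28-21-20+15 = 134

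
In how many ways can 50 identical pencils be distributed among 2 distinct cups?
C(50+2-1, 2-1) = C(51, 1) = 51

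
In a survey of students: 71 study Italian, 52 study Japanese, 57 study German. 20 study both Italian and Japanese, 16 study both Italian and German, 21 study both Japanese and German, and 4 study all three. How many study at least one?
|A∪B∪C| = 71+52+57-20-16-21+4 = 127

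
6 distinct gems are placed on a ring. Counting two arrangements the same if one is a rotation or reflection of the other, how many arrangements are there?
(6-1)!/2 = 120/2 = 60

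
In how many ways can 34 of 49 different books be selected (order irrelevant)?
C(49,34) = 49!/(34!×15!) = 1575580702584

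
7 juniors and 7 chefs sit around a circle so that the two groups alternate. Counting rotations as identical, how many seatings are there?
Fix one of the juniors: (7-1)! ways for the remaining juniors, × 7! ways for the chefs = 720 × 5040 = 3628800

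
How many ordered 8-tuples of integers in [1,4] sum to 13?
Coefficient of x^13 in (x + x² + ... + x^4)^8. By inclusion-exclusion on dice exceeding 4: Σ_j (-1)^j C(8,j)·C(13-1-4j, 7) = C(8,0)·C(12,7) - C(8,1)·C(8,7) = 1·792 - 8·8 = 728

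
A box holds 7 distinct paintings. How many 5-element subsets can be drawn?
C(7,5) = 7!/(5!×2!) = 21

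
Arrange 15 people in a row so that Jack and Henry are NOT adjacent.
Total - adjacent = 15! - (15-1)!×2 = 1307674368000 - 174356582400 = 1133317785600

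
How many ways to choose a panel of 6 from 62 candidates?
C(62,6) = 62!/(6!×56!) = 61474519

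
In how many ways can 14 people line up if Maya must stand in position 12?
Fix one position: (14-1)! = 6227020800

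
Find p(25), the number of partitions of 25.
Pentagonal recurrence p(n) = p(n-1) + p(n-2) - p(n-5) - p(n-7) + p(n-12) + p(n-15) - ... gives p(0..24) = 1, 1, 2, 3, 5, 7, 11, 15, 22, 30, 42, 56, 77, 101, 135, 176, 231, 297, 385, 490, 627, 792, 1002, 1255, 1575. p(25) = p(24) + p(23) - p(20) - p(18) + p(13) + p(10) - p(3) = 1575 + 1255 - 627 - 385 + 101 + 42 - 3 = 1958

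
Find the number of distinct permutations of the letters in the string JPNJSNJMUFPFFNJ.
15! / (1! × 4! × 1! × 1! × 3! × 3! × 2!) = 756756000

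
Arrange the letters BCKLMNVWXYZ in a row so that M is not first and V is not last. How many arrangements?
By inclusion-exclusion: 11! - 2×(11-1)! + (11-2)! = 39916800 - 7257600 + 362880 = 33022080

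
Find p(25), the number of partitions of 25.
Pentagonal recurrence p(n) = p(n-1) + p(n-2) - p(n-5) - p(n-7) + p(n-12) + p(n-15) - ... gives p(0..24) = 1, 1, 2, 3, 5, 7, 11, 15, 22, 30, 42, 56, 77, 101, 135, 176, 231, 297, 385, 490, 627, 792, 1002, 1255, 1575. p(25) = p(24) + p(23) - p(20) - p(18) + p(13) + p(10) - p(3) = 1575 + 1255 - 627 - 385 + 101 + 42 - 3 = 1958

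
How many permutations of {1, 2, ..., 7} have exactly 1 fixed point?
Choose the 1 fixed point C(7,1) = 7, derange the rest: !6 = Σ_{j=0}^{6} (-1)^j·6!/j! = 720 - 720 + 360 - 120 + 30 - 6 + 1 = 265. Product = 7 × 265 = 1855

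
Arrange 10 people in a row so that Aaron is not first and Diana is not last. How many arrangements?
By inclusion-exclusion: 10! - 2×(10-1)! + (10-2)! = 3628800 - 725760 + 40320 = 2943360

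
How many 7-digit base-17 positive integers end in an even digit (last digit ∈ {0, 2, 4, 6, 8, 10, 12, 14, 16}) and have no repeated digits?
Last∈{0,2,4,6,8,10,12,14,16}. Last=0: 5765760. Last nonzero: 8×15×P(15,5) = 43243200. Total = 49008960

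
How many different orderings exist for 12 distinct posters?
12! = 479001600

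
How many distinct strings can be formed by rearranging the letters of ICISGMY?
7! / (1! × 1! × 1! × 1! × 2! × 1!) = 2520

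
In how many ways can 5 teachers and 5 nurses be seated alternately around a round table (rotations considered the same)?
Fix one of the teachers: (5-1)! ways for the remaining teachers, × 5! ways for the nurses = 24 × 120 = 2880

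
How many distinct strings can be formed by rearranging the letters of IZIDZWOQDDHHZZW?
15! / (1! × 2! × 3! × 2! × 2! × 1! × 4!) = 1135134000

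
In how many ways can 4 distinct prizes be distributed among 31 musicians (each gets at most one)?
P(31,4) = 31!/(31-4)! = 755160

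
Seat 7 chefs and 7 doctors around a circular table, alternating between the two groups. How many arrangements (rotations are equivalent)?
Fix one of the chefs: (7-1)! ways for the remaining chefs, × 7! ways for the doctors = 720 × 5040 = 3628800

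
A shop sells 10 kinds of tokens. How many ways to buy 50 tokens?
C(50+10-1, 10-1) = C(59, 9) = 12565671261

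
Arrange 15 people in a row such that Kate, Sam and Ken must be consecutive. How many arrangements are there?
Treat the 3 as one block: (15-3+1)! × 3! = 6227020800 × 6 = 37362124800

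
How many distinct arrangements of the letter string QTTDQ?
5! / (1! × 2! × 2!) = 30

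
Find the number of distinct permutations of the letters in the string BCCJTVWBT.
9! / (1! × 2! × 2! × 2! × 1! × 1!) = 45360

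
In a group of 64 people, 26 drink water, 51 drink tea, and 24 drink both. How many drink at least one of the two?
|A∪B| = |A| + |B| - |A∩B| = 26 + 51 - 24 = 53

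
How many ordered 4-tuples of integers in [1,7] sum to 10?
Coefficient of x^10 in (x + x² + ... + x^7)^4. By inclusion-exclusion on dice exceeding 7: Σ_j (-1)^j C(4,j)·C(10-1-7j, 3) = C(4,0)·C(9,3) = 1·84 = 84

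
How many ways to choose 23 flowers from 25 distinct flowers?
C(25,23) = 25!/(23!×2!) = 300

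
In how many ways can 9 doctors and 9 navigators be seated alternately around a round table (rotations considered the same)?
Fix one of the doctors: (9-1)! ways for the remaining doctors, × 9! ways for the navigators = 40320 × 362880 = 14631321600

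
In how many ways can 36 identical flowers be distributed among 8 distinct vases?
C(36+8-1, 8-1) = C(43, 7) = 32224114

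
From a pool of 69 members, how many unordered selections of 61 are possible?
C(69,61) = 69!/(61!×8!) = 8361453672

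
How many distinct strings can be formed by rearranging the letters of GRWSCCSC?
8! / (1! × 1! × 1! × 2! × 3!) = 3360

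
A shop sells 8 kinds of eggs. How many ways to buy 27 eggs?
C(27+8-1, 8-1) = C(34, 7) = 5379616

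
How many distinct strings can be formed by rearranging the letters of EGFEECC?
7! / (1! × 2! × 1! × 3!) = 420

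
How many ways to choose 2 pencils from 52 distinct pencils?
C(52,2) = 52!/(2!×50!) = 1326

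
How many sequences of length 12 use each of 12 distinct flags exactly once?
12! = 479001600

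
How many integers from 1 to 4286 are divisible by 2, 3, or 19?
⌊4286/2⌋+⌊4286/3⌋+⌊4286/19⌋ - ⌊4286/6⌋-⌊4286/38⌋-⌊4286/57⌋ + ⌊4286/114⌋ = 2143+1428+225 - 714-112-75 + 37 = 2932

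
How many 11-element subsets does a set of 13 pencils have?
C(13,11) = 13!/(11!×2!) = 78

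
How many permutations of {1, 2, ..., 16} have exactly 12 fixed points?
Choose the 12 fixed points C(16,12) = 1820, derange the rest: !4 = Σ_{j=0}^{4} (-1)^j·4!/j! = 24 - 24 + 12 - 4 + 1 = 9. Product = 1820 × 9 = 16380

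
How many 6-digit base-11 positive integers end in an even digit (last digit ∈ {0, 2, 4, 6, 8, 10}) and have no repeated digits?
Last∈{0,2,4,6,8,10}. Last=0: 30240. Last nonzero: 5×9×P(9,4) = 136080. Total = 166320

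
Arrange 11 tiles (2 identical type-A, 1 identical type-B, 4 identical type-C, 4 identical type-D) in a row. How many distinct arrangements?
11! / (2! × 1! × 4! × 4!) = 34650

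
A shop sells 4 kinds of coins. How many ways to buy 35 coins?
C(35+4-1, 4-1) = C(38, 3) = 8436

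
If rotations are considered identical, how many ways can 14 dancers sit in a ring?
Circular: fix one position, arrange the rest. (14-1)! = 6227020800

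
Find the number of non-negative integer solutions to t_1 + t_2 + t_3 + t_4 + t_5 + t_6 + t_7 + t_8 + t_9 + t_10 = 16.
C(16+10-1, 10-1) = C(25, 9) = 2042975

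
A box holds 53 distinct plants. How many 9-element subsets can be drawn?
C(53,9) = 53!/(9!×44!) = 4431613550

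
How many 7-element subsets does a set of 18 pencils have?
C(18,7) = 18!/(7!×11!) = 31824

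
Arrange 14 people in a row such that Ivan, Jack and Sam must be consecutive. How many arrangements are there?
Treat the 3 as one block: (14-3+1)! × 3! = 479001600 × 6 = 2874009600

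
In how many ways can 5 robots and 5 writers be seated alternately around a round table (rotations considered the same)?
Fix one of the robots: (5-1)! ways for the remaining robots, × 5! ways for the writers = 24 × 120 = 2880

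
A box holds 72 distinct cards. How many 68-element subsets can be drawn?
C(72,68) = 72!/(68!×4!) = 1028790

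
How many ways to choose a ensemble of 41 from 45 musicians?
C(45,41) = 45!/(41!×4!) = 148995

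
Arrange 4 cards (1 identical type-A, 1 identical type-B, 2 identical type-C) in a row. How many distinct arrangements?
4! / (1! × 1! × 2!) = 12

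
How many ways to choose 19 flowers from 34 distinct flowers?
C(34,19) = 34!/(19!×15!) = 1855967520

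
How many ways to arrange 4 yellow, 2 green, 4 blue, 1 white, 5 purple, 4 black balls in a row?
20! / (4! × 2! × 4! × 1! × 5! × 4!) = 733296564000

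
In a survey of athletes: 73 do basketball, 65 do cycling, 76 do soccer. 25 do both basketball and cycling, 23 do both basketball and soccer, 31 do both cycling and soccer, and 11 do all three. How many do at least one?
|A∪B∪C| = 73+65+76-25-23-31+11 = 146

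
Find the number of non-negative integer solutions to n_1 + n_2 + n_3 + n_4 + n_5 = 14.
C(14+5-1, 5-1) = C(18, 4) = 3060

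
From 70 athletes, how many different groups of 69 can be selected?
C(70,69) = 70!/(69!×1!) = 70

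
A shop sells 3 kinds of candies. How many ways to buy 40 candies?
C(40+3-1, 3-1) = C(42, 2) = 861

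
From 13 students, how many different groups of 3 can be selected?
C(13,3) = 13!/(3!×10!) = 286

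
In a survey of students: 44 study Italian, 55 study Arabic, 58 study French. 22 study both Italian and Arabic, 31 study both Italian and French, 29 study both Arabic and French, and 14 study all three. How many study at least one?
|A∪B∪C| = 44+55+58-22-31-29+14 = 89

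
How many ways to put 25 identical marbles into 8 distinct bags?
C(25+8-1, 8-1) = C(32, 7) = 3365856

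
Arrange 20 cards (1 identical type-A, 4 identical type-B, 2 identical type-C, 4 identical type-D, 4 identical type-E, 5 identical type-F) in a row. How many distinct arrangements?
20! / (1! × 4! × 2! × 4! × 4! × 5!) = 733296564000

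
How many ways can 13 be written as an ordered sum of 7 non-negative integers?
C(13+7-1, 7-1) = C(19, 6) = 27132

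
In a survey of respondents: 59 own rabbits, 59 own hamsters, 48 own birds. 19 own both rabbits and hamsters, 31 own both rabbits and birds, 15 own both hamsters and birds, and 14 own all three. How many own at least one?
|A∪B∪C| = 59+59+48-19-31-15+14 = 115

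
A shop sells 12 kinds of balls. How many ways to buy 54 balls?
C(54+12-1, 12-1) = C(65, 11) = 895068996640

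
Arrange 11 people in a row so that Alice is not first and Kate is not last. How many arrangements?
By inclusion-exclusion: 11! - 2×(11-1)! + (11-2)! = 39916800 - 7257600 + 362880 = 33022080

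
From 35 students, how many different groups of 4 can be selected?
C(35,4) = 35!/(4!×31!) = 52360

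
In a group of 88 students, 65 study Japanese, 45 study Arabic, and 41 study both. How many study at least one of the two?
|A∪B| = |A| + |B| - |A∩B| = 65 + 45 - 41 = 69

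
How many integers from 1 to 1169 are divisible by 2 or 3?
⌊1169/2⌋ + ⌊1169/3⌋ - ⌊1169/6⌋ = 584 + 389 - 194 = 779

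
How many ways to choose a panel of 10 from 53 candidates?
C(53,10) = 53!/(10!×43!) = 19499099620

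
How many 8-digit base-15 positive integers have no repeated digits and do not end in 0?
Last digit: 14 nonzero choices. First digit: 13 (nonzero, ≠last). Middle 6: P(13,6) = 1235520. Total = 224864640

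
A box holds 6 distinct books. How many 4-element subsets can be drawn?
C(6,4) = 6!/(4!×2!) = 15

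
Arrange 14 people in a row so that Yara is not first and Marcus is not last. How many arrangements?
By inclusion-exclusion: 14! - 2×(14-1)! + (14-2)! = 87178291200 - 12454041600 + 479001600 = 75203251200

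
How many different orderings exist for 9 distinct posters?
9! = 362880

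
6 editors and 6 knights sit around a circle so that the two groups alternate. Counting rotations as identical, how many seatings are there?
Fix one of the editors: (6-1)! ways for the remaining editors, × 6! ways for the knights = 120 × 720 = 86400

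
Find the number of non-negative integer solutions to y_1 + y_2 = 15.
C(15+2-1, 2-1) = C(16, 1) = 16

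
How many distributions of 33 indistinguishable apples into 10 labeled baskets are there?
C(33+10-1, 10-1) = C(42, 9) = 445891810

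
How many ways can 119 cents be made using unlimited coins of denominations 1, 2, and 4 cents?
Coefficient of x^119 in 1/(1-x^1) · 1/(1-x^2) · 1/(1-x^4). Case on j = number of 4-cent coins (j = 0..29); remainder r = 119 - 4j is made from {1,2} in ⌊r/2⌋+1 ways. r = 119, 115, 111, 107, 103, 99, 95, 91, 87, 83, 79, 75, 71, 67, 63, 59, 55, 51, 47, 43, 39, 35, 31, 27, 23, 19, 15, 11, 7, 3 → 60 + 58 + 56 + 54 + 52 + 50 + 48 + 46 + 44 + 42 + 40 + 38 + 36 + 34 + 32 + 30 + 28 + 26 + 24 + 22 + 20 + 18 + 16 + 14 + 12 + 10 + 8 + 6 + 4 + 2 = 930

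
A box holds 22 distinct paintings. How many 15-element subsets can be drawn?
C(22,15) = 22!/(15!×7!) = 170544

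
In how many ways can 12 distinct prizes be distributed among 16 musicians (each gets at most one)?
P(16,12) = 16!/(16-12)! = 871782912000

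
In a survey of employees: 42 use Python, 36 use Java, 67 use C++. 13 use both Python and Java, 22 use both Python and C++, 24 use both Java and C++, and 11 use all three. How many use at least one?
|A∪B∪C| = 42+36+67-13-22-24+11 = 97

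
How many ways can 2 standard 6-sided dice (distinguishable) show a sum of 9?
Coefficient of x^9 in (x + x² + ... + x^6)^2. By inclusion-exclusion on dice exceeding 6: Σ_j (-1)^j C(2,j)·C(9-1-6j, 1) = C(2,0)·C(8,1) - C(2,1)·C(2,1) = 1·8 - 2·2 = 4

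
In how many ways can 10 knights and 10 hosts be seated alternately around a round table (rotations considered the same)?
Fix one of the knights: (10-1)! ways for the remaining knights, × 10! ways for the hosts = 362880 × 3628800 = 1316818944000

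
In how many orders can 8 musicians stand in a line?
8! = 40320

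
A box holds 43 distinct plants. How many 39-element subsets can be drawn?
C(43,39) = 43!/(39!×4!) = 123410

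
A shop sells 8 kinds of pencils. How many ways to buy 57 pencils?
C(57+8-1, 8-1) = C(64, 7) = 621216192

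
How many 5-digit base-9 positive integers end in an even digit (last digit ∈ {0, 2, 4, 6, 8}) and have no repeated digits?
Last∈{0,2,4,6,8}. Last=0: 1680. Last nonzero: 4×7×P(7,3) = 5880. Total = 7560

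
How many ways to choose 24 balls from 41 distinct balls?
C(41,24) = 41!/(24!×17!) = 151584480450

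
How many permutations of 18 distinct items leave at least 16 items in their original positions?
Exactly j fixed points: C(18,j)·!(18-j); sum over j ≥ 16 (derangement numbers via !m = (m-1)·(!(m-1) + !(m-2)): !0..!2 = 1, 0, 1). Σ_{j=16}^{18} C(18,j)·!(18-j) = C(18,16)·!2 + C(18,17)·!1 + C(18,18)·!0 = 153·1 + 18·0 + 1·1 = 154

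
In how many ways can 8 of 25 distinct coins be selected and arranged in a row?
P(25,8) = 25!/(25-8)! = 43609104000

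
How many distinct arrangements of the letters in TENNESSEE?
9! / (1! × 4! × 2! × 2!) = 3780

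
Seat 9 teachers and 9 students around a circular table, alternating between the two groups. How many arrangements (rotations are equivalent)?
Fix one of the teachers: (9-1)! ways for the remaining teachers, × 9! ways for the students = 40320 × 362880 = 14631321600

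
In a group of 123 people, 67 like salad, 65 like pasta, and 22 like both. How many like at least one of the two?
|A∪B| = |A| + |B| - |A∩B| = 67 + 65 - 22 = 110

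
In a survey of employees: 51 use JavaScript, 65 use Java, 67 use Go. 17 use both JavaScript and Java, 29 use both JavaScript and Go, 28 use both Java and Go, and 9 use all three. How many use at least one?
|A∪B∪C| = 51+65+67-17-29-28+9 = 118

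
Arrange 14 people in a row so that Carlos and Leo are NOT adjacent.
Total - adjacent = 14! - (14-1)!×2 = 87178291200 - 12454041600 = 74724249600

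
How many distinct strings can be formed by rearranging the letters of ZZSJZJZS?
8! / (2! × 4! × 2!) = 420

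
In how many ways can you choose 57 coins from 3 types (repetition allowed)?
C(57+3-1, 3-1) = C(59, 2) = 1711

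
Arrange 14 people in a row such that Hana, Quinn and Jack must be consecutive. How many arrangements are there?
Treat the 3 as one block: (14-3+1)! × 3! = 479001600 × 6 = 2874009600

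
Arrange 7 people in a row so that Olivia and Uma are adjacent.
Treat as block: (7-1)! × 2! = 720 × 2 = 1440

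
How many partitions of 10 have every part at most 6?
Let r_j(i) = number of partitions of i into parts ≤ j, for i = 0..10. r_1(i) = 1 for all i; r_j(i) = r_{j-1}(i) + r_j(i-j). Rows j = 2..6: ≤2: 1 1 2 2 3 3 4 4 5 5 6; ≤3: 1 1 2 3 4 5 7 8 10 12 14; ≤4: 1 1 2 3 5 6 9 11 15 18 23; ≤5: 1 1 2 3 5 7 10 13 18 23 30; ≤6: 1 1 2 3 5 7 11 14 20 26 35. r_6(10) = 35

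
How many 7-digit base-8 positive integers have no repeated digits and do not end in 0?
Last digit: 7 nonzero choices. First digit: 6 (nonzero, ≠last). Middle 5: P(6,5) = 720. Total = 30240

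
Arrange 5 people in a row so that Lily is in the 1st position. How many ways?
Fix one position: (5-1)! = 24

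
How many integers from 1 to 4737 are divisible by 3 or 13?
⌊4737/3⌋ + ⌊4737/13⌋ - ⌊4737/39⌋ = 1579 + 364 - 121 = 1822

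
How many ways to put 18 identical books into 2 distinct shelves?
C(18+2-1, 2-1) = C(19, 1) = 19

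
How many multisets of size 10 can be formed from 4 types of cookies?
C(10+4-1, 4-1) = C(13, 3) = 286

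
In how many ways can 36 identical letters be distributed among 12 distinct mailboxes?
C(36+12-1, 12-1) = C(47, 11) = 17417133617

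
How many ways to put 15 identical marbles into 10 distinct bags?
C(15+10-1, 10-1) = C(24, 9) = 1307504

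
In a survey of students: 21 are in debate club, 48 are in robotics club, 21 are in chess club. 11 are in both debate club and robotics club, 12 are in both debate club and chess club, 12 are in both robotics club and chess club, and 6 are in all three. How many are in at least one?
|A∪B∪C| = 21+48+21-11-12-12+6 = 61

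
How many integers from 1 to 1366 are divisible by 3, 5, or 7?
⌊1366/3⌋+⌊1366/5⌋+⌊1366/7⌋ - ⌊1366/15⌋-⌊1366/21⌋-⌊1366/35⌋ + ⌊1366/105⌋ = 455+273+195 - 91-65-39 + 13 = 741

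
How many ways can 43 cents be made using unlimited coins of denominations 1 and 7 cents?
Coefficient of x^43 in 1/(1-x^1) · 1/(1-x^7). Use j coins of 7 for j = 0..⌊43/7⌋ = 6, the rest in 1s: 6 + 1 = 7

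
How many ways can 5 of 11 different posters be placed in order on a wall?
P(11,5) = 11!/(11-5)! = 55440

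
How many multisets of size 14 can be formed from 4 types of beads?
C(14+4-1, 4-1) = C(17, 3) = 680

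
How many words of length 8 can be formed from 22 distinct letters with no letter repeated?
P(22,8) = 22!/(22-8)! = 12893126400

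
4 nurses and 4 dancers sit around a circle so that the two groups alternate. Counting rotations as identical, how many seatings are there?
Fix one of the nurses: (4-1)! ways for the remaining nurses, × 4! ways for the dancers = 6 × 24 = 144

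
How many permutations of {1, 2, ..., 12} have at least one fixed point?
Complement of the derangements. !12 = Σ_{j=0}^{12} (-1)^j·12!/j! = 479001600 - 479001600 + 239500800 - 79833600 + 19958400 - 3991680 + 665280 - 95040 + 11880 - 1320 + 132 - 12 + 1 = 176214841. 12! - !12 = 479001600 - 176214841 = 302786759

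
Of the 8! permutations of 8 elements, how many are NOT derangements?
Complement of the derangements. !8 = Σ_{j=0}^{8} (-1)^j·8!/j! = 40320 - 40320 + 20160 - 6720 + 1680 - 336 + 56 - 8 + 1 = 14833. 8! - !8 = 40320 - 14833 = 25487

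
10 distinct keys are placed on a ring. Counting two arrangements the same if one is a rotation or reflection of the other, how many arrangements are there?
(10-1)!/2 = 362880/2 = 181440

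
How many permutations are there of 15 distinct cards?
15! = 1307674368000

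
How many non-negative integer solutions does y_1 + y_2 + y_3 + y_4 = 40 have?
C(40+4-1, 4-1) = C(43, 3) = 12341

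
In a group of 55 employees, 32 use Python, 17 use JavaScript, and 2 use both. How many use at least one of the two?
|A∪B| = |A| + |B| - |A∩B| = 32 + 17 - 2 = 47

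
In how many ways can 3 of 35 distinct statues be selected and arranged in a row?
P(35,3) = 35!/(35-3)! = 39270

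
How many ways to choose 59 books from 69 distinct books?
C(69,59) = 69!/(59!×10!) = 340032449328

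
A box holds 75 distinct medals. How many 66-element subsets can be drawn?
C(75,66) = 75!/(66!×9!) = 125595622175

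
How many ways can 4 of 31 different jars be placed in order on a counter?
P(31,4) = 31!/(31-4)! = 755160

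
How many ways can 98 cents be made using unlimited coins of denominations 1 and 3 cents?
Coefficient of x^98 in 1/(1-x^1) · 1/(1-x^3). Use j coins of 3 for j = 0..⌊98/3⌋ = 32, the rest in 1s: 32 + 1 = 33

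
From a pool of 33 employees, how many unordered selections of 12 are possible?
C(33,12) = 33!/(12!×21!) = 354817320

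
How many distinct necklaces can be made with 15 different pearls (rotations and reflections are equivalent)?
(15-1)!/2 = 87178291200/2 = 43589145600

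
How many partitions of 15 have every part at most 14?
Let r_j(i) = number of partitions of i into parts ≤ j, for i = 0..15. r_1(i) = 1 for all i; r_j(i) = r_{j-1}(i) + r_j(i-j). Rows j = 2..14: ≤2: 1 1 2 2 3 3 4 4 5 5 6 6 7 7 8 8; ≤3: 1 1 2 3 4 5 7 8 10 12 14 16 19 21 24 27; ≤4: 1 1 2 3 5 6 9 11 15 18 23 27 34 39 47 54; ≤5: 1 1 2 3 5 7 10 13 18 23 30 37 47 57 70 84; ≤6: 1 1 2 3 5 7 11 14 20 26 35 44 58 71 90 110; ≤7: 1 1 2 3 5 7 11 15 21 28 38 49 65 82 105 131; ≤8: 1 1 2 3 5 7 11 15 22 29 40 52 70 89 116 146; ≤9: 1 1 2 3 5 7 11 15 22 30 41 54 73 94 123 157; ≤10: 1 1 2 3 5 7 11 15 22 30 42 55 75 97 128 164; ≤11: 1 1 2 3 5 7 11 15 22 30 42 56 76 99 131 169; ≤12: 1 1 2 3 5 7 11 15 22 30 42 56 77 100 133 172; ≤13: 1 1 2 3 5 7 11 15 22 30 42 56 77 101 134 174; ≤14: 1 1 2 3 5 7 11 15 22 30 42 56 77 101 135 175. r_14(15) = 175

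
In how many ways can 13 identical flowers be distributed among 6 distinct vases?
C(13+6-1, 6-1) = C(18, 5) = 8568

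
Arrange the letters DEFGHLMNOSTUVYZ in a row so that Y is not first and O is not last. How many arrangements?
By inclusion-exclusion: 15! - 2×(15-1)! + (15-2)! = 1307674368000 - 174356582400 + 6227020800 = 1139544806400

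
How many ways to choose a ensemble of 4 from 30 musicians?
C(30,4) = 30!/(4!×26!) = 27405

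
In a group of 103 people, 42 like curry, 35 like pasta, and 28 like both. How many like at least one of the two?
|A∪B| = |A| + |B| - |A∩B| = 42 + 35 - 28 = 49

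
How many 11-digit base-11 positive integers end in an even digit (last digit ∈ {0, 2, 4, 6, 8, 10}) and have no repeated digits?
Last∈{0,2,4,6,8,10}. Last=0: 3628800. Last nonzero: 5×9×P(9,9) = 16329600. Total = 19958400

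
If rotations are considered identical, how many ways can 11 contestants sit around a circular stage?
Circular: fix one position, arrange the rest. (11-1)! = 3628800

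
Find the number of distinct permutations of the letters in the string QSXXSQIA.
8! / (1! × 1! × 2! × 2! × 2!) = 5040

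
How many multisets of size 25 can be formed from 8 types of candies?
C(25+8-1, 8-1) = C(32, 7) = 3365856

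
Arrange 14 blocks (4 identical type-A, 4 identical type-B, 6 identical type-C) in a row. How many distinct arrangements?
14! / (4! × 4! × 6!) = 210210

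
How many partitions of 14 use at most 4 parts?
By conjugation, equals partitions of 14 into parts ≤ 4. Let r_j(i) = number of partitions of i into parts ≤ j, for i = 0..14. r_1(i) = 1 for all i; r_j(i) = r_{j-1}(i) + r_j(i-j). Rows j = 2..4: ≤2: 1 1 2 2 3 3 4 4 5 5 6 6 7 7 8; ≤3: 1 1 2 3 4 5 7 8 10 12 14 16 19 21 24; ≤4: 1 1 2 3 5 6 9 11 15 18 23 27 34 39 47. r_4(14) = 47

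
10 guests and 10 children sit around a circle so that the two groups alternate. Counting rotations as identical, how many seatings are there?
Fix one of the guests: (10-1)! ways for the remaining guests, × 10! ways for the children = 362880 × 3628800 = 1316818944000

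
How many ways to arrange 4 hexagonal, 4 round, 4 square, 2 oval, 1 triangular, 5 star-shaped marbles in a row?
20! / (4! × 4! × 4! × 2! × 1! × 5!) = 733296564000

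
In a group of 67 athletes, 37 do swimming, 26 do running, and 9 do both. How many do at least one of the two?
|A∪B| = |A| + |B| - |A∩B| = 37 + 26 - 9 = 54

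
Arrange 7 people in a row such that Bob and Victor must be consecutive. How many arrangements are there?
Treat the 2 as one block: (7-2+1)! × 2! = 720 × 2 = 1440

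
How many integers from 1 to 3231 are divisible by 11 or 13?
⌊3231/11⌋ + ⌊3231/13⌋ - ⌊3231/143⌋ = 293 + 248 - 22 = 519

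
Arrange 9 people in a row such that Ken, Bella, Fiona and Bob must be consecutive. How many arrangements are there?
Treat the 4 as one block: (9-4+1)! × 4! = 720 × 24 = 17280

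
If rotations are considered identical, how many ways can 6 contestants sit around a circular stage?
Circular: fix one position, arrange the rest. (6-1)! = 120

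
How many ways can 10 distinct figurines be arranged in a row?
10! = 3628800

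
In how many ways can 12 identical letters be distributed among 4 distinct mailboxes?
C(12+4-1, 4-1) = C(15, 3) = 455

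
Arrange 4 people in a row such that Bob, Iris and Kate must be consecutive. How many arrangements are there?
Treat the 3 as one block: (4-3+1)! × 3! = 2 × 6 = 12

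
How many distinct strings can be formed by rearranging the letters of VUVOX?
5! / (2! × 1! × 1! × 1!) = 60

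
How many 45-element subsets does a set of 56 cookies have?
C(56,45) = 56!/(45!×11!) = 148902215280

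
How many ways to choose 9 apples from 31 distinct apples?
C(31,9) = 31!/(9!×22!) = 20160075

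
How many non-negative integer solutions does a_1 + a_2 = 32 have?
C(32+2-1, 2-1) = C(33, 1) = 33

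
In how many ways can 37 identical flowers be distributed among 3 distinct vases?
C(37+3-1, 3-1) = C(39, 2) = 741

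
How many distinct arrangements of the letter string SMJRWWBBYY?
10! / (2! × 1! × 1! × 2! × 2! × 1! × 1!) = 453600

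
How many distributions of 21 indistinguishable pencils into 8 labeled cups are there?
C(21+8-1, 8-1) = C(28, 7) = 1184040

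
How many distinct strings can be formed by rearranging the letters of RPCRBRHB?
8! / (3! × 2! × 1! × 1! × 1!) = 3360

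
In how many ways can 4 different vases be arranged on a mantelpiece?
4! = 24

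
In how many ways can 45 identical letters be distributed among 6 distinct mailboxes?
C(45+6-1, 6-1) = C(50, 5) = 2118760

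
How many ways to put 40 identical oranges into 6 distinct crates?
C(40+6-1, 6-1) = C(45, 5) = 1221759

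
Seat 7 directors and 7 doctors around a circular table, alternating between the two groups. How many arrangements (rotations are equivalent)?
Fix one of the directors: (7-1)! ways for the remaining directors, × 7! ways for the doctors = 720 × 5040 = 3628800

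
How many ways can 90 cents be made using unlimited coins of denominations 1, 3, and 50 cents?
Coefficient of x^90 in 1/(1-x^1) · 1/(1-x^3) · 1/(1-x^50). Case on j = number of 50-cent coins (j = 0..1); remainder r = 90 - 50j is made from {1,3} in ⌊r/3⌋+1 ways. r = 90, 40 → 31 + 14 = 45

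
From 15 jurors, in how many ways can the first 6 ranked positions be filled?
P(15,6) = 15!/(15-6)! = 3603600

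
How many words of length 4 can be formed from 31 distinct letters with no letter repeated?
P(31,4) = 31!/(31-4)! = 755160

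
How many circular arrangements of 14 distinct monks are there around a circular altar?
Circular: fix one position, arrange the rest. (14-1)! = 6227020800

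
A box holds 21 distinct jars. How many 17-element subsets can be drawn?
C(21,17) = 21!/(17!×4!) = 5985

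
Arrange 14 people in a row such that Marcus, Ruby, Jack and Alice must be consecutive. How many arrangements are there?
Treat the 4 as one block: (14-4+1)! × 4! = 39916800 × 24 = 958003200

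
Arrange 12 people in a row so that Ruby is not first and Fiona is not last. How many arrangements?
By inclusion-exclusion: 12! - 2×(12-1)! + (12-2)! = 479001600 - 79833600 + 3628800 = 402796800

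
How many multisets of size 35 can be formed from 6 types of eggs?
C(35+6-1, 6-1) = C(40, 5) = 658008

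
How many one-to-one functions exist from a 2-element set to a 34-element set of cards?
P(34,2) = 34!/(34-2)! = 1122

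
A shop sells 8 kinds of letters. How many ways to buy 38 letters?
C(38+8-1, 8-1) = C(45, 7) = 45379620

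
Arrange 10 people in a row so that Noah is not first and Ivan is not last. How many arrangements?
By inclusion-exclusion: 10! - 2×(10-1)! + (10-2)! = 3628800 - 725760 + 40320 = 2943360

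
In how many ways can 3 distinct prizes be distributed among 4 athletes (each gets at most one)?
P(4,3) = 4!/(4-3)! = 24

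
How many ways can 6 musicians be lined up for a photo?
6! = 720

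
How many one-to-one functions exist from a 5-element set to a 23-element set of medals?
P(23,5) = 23!/(23-5)! = 4037880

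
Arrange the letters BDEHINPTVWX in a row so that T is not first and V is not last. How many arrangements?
By inclusion-exclusion: 11! - 2×(11-1)! + (11-2)! = 39916800 - 7257600 + 362880 = 33022080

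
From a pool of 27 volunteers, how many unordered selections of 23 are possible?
C(27,23) = 27!/(23!×4!) = 17550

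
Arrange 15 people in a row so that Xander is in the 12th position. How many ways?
Fix one position: (15-1)! = 87178291200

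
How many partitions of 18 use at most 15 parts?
By conjugation, equals partitions of 18 into parts ≤ 15. Let r_j(i) = number of partitions of i into parts ≤ j, for i = 0..18. r_1(i) = 1 for all i; r_j(i) = r_{j-1}(i) + r_j(i-j). Rows j = 2..15: ≤2: 1 1 2 2 3 3 4 4 5 5 6 6 7 7 8 8 9 9 10; ≤3: 1 1 2 3 4 5 7 8 10 12 14 16 19 21 24 27 30 33 37; ≤4: 1 1 2 3 5 6 9 11 15 18 23 27 34 39 47 54 64 72 84; ≤5: 1 1 2 3 5 7 10 13 18 23 30 37 47 57 70 84 101 119 141; ≤6: 1 1 2 3 5 7 11 14 20 26 35 44 58 71 90 110 136 163 199; ≤7: 1 1 2 3 5 7 11 15 21 28 38 49 65 82 105 131 164 201 248; ≤8: 1 1 2 3 5 7 11 15 22 29 40 52 70 89 116 146 186 230 288; ≤9: 1 1 2 3 5 7 11 15 22 30 41 54 73 94 123 157 201 252 318; ≤10: 1 1 2 3 5 7 11 15 22 30 42 55 75 97 128 164 212 267 340; ≤11: 1 1 2 3 5 7 11 15 22 30 42 56 76 99 131 169 219 278 355; ≤12: 1 1 2 3 5 7 11 15 22 30 42 56 77 100 133 172 224 285 366; ≤13: 1 1 2 3 5 7 11 15 22 30 42 56 77 101 134 174 227 290 373; ≤14: 1 1 2 3 5 7 11 15 22 30 42 56 77 101 135 175 229 293 378; ≤15: 1 1 2 3 5 7 11 15 22 30 42 56 77 101 135 176 230 295 381. r_15(18) = 381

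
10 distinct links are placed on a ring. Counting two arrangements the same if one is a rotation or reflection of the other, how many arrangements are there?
(10-1)!/2 = 362880/2 = 181440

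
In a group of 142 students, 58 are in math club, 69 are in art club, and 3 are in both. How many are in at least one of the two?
|A∪B| = |A| + |B| - |A∩B| = 58 + 69 - 3 = 124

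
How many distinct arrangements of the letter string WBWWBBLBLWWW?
12! / (2! × 4! × 6!) = 13860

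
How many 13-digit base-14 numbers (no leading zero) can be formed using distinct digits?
First digit: 13 choices (nonzero). Then descending: 13 × 13 × 12 × 11 × 10 × 9 × 8 × 7 × 6 × 5 × 4 × 3 × 2 = 80951270400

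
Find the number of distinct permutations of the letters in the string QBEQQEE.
7! / (3! × 1! × 3!) = 140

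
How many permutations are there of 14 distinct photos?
14! = 87178291200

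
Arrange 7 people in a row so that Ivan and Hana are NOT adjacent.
Total - adjacent = 7! - (7-1)!×2 = 5040 - 1440 = 3600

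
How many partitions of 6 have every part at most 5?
Let r_j(i) = number of partitions of i into parts ≤ j, for i = 0..6. r_1(i) = 1 for all i; r_j(i) = r_{j-1}(i) + r_j(i-j). Rows j = 2..5: ≤2: 1 1 2 2 3 3 4; ≤3: 1 1 2 3 4 5 7; ≤4: 1 1 2 3 5 6 9; ≤5: 1 1 2 3 5 7 10. r_5(6) = 10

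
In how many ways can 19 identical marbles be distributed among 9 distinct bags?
C(19+9-1, 9-1) = C(27, 8) = 2220075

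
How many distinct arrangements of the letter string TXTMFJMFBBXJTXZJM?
17! / (1! × 2! × 3! × 3! × 2! × 3! × 3!) = 68612544000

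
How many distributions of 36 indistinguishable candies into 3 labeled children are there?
C(36+3-1, 3-1) = C(38, 2) = 703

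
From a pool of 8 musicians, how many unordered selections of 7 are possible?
C(8,7) = 8!/(7!×1!) = 8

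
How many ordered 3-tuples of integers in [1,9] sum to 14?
Coefficient of x^14 in (x + x² + ... + x^9)^3. By inclusion-exclusion on dice exceeding 9: Σ_j (-1)^j C(3,j)·C(14-1-9j, 2) = C(3,0)·C(13,2) - C(3,1)·C(4,2) = 1·78 - 3·6 = 60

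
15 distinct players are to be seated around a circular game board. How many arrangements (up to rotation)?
Circular: fix one position, arrange the rest. (15-1)! = 87178291200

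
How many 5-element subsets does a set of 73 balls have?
C(73,5) = 73!/(5!×68!) = 15020334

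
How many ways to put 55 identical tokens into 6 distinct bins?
C(55+6-1, 6-1) = C(60, 5) = 5461512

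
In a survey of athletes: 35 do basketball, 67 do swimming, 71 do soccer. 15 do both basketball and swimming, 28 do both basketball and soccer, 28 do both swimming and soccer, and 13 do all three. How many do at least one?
|A∪B∪C| = 35+67+71-15-28-28+13 = 115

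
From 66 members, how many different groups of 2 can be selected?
C(66,2) = 66!/(2!×64!) = 2145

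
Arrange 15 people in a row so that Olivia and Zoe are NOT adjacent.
Total - adjacent = 15! - (15-1)!×2 = 1307674368000 - 174356582400 = 1133317785600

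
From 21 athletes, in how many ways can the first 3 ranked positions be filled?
P(21,3) = 21!/(21-3)! = 7980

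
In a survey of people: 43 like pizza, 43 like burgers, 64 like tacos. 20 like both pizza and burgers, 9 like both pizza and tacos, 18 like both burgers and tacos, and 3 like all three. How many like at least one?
|A∪B∪C| = 43+43+64-20-9-18+3 = 106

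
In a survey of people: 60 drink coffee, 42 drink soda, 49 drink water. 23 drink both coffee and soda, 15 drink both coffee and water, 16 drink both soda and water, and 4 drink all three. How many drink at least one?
|A∪B∪C| = 60+42+49-23-15-16+4 = 101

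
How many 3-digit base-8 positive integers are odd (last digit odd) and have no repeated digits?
Last∈{1,3,5,7}. Last=0: 0. Last nonzero: 4×6×P(6,1) = 144. Total = 144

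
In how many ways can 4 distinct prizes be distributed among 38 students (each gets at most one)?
P(38,4) = 38!/(38-4)! = 1771560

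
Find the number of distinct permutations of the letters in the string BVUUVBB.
7! / (3! × 2! × 2!) = 210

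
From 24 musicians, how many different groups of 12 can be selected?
C(24,12) = 24!/(12!×12!) = 2704156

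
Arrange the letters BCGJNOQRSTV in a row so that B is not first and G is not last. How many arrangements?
By inclusion-exclusion: 11! - 2×(11-1)! + (11-2)! = 39916800 - 7257600 + 362880 = 33022080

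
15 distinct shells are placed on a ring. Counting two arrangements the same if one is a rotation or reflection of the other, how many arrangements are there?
(15-1)!/2 = 87178291200/2 = 43589145600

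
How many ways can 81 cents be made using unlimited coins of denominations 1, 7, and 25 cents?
Coefficient of x^81 in 1/(1-x^1) · 1/(1-x^7) · 1/(1-x^25). Case on j = number of 25-cent coins (j = 0..3); remainder r = 81 - 25j is made from {1,7} in ⌊r/7⌋+1 ways. r = 81, 56, 31, 6 → 12 + 9 + 5 + 1 = 27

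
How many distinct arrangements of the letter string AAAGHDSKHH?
10! / (1! × 1! × 3! × 1! × 3! × 1!) = 100800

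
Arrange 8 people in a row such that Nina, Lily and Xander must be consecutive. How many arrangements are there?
Treat the 3 as one block: (8-3+1)! × 3! = 720 × 6 = 4320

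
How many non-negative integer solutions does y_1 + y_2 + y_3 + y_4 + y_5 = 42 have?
C(42+5-1, 5-1) = C(46, 4) = 163185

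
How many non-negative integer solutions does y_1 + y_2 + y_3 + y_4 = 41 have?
C(41+4-1, 4-1) = C(44, 3) = 13244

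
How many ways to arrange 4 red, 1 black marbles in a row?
5! / (4! × 1!) = 5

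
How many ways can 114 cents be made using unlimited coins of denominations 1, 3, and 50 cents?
Coefficient of x^114 in 1/(1-x^1) · 1/(1-x^3) · 1/(1-x^50). Case on j = number of 50-cent coins (j = 0..2); remainder r = 114 - 50j is made from {1,3} in ⌊r/3⌋+1 ways. r = 114, 64, 14 → 39 + 22 + 5 = 66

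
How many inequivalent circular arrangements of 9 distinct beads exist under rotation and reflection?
(9-1)!/2 = 40320/2 = 20160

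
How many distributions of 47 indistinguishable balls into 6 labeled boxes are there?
C(47+6-1, 6-1) = C(52, 5) = 2598960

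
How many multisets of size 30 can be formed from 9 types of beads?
C(30+9-1, 9-1) = C(38, 8) = 48903492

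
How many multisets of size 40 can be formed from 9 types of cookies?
C(40+9-1, 9-1) = C(48, 8) = 377348994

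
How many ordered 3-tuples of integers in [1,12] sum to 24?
Coefficient of x^24 in (x + x² + ... + x^12)^3. By inclusion-exclusion on dice exceeding 12: Σ_j (-1)^j C(3,j)·C(24-1-12j, 2) = C(3,0)·C(23,2) - C(3,1)·C(11,2) = 1·253 - 3·55 = 88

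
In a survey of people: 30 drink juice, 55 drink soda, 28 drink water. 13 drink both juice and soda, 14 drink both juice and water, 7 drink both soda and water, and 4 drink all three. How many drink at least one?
|A∪B∪C| = 30+55+28-13-14-7+4 = 83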